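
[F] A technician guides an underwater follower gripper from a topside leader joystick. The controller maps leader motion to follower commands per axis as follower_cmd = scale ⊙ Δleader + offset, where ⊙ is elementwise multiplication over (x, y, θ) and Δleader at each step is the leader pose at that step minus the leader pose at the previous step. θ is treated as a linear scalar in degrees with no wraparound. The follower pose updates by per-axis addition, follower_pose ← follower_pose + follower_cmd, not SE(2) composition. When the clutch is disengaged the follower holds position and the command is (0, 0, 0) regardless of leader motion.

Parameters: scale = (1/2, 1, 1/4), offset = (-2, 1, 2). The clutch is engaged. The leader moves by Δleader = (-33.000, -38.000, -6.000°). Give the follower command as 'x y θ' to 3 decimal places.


axis x: 1/2·-33.000 + -2 = -18.500
axis y: 1·-38.000 + 1 = -37.000
axis θ: 1/4·-6.000 + 2 = 0.500

-18.500 -37.000 0.500


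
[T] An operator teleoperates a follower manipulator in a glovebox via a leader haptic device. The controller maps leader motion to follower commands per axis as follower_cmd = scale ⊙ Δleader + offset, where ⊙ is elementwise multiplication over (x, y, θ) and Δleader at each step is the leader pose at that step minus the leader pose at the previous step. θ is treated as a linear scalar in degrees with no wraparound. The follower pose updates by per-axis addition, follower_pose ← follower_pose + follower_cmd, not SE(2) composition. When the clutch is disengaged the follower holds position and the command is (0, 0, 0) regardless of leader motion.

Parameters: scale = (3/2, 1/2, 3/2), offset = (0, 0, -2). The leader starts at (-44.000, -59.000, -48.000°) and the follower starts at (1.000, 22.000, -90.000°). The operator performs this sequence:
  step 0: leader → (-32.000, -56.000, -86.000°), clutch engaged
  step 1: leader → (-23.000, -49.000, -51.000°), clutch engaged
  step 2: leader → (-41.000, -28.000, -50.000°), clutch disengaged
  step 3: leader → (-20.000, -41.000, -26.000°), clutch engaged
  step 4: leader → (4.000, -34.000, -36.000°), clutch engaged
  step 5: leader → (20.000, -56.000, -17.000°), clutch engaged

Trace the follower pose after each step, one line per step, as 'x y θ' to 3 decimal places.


step 0: Δleader=(12.000, 3.000, -38.000°), engaged; cmd=(18.000, 1.500, -59.000°) → follower=(19.000, 23.500, -149.000°)
step 1: Δleader=(9.000, 7.000, 35.000°), engaged; cmd=(13.500, 3.500, 50.500°) → follower=(32.500, 27.000, -98.500°)
step 2: Δleader=(-18.000, 21.000, 1.000°), disengaged; cmd=(0,0,0) → follower holds at (32.500, 27.000, -98.500°)
step 3: Δleader=(21.000, -13.000, 24.000°), engaged; cmd=(31.500, -6.500, 34.000°) → follower=(64.000, 20.500, -64.500°)
step 4: Δleader=(24.000, 7.000, -10.000°), engaged; cmd=(36.000, 3.500, -17.000°) → follower=(100.000, 24.000, -81.500°)
step 5: Δleader=(16.000, -22.000, 19.000°), engaged; cmd=(24.000, -11.000, 26.500°) → follower=(124.000, 13.000, -55.000°)

19.000 23.500 -149.000
32.500 27.000 -98.500
32.500 27.000 -98.500
64.000 20.500 -64.500
100.000 24.000 -81.500
124.000 13.000 -55.000


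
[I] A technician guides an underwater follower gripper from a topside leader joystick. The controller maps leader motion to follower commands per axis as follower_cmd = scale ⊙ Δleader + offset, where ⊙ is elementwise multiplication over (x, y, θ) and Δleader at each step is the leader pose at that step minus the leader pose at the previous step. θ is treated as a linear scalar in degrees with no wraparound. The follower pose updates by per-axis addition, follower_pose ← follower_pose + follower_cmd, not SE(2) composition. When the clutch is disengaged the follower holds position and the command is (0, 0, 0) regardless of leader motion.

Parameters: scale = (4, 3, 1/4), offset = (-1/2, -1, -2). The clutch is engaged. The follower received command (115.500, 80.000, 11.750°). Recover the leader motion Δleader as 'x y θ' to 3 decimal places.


axis x: (115.500 − -1/2) / (4) = 29.000
axis y: (80.000 − -1) / (3) = 27.000
axis θ: (11.750 − -2) / (1/4) = 55.000

29.000 27.000 55.000


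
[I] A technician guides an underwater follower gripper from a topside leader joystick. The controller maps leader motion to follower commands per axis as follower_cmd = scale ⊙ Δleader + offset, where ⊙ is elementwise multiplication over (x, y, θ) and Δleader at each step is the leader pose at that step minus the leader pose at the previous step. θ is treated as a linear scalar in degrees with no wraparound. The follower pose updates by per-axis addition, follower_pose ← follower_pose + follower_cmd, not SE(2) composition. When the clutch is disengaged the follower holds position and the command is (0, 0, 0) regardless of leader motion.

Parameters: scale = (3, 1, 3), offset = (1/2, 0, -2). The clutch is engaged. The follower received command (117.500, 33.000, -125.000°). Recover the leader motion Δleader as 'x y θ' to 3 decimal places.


39.000 33.000 -41.000

axis x: (117.500 − 1/2) / (3) = 39.000
axis y: (33.000 − 0) / (1) = 33.000
axis θ: (-125.000 − -2) / (3) = -41.000


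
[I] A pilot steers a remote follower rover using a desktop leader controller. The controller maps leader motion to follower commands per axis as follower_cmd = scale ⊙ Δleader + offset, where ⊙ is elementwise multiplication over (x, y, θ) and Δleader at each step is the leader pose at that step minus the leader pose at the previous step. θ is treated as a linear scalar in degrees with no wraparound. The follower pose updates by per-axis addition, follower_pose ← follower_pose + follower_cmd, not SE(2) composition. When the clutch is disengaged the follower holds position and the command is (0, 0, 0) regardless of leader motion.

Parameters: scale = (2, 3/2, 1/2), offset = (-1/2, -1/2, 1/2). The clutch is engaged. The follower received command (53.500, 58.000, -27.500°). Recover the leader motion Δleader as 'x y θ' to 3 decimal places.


axis x: (53.500 − -1/2) / (2) = 27.000
axis y: (58.000 − -1/2) / (3/2) = 39.000
axis θ: (-27.500 − 1/2) / (1/2) = -56.000

27.000 39.000 -56.000


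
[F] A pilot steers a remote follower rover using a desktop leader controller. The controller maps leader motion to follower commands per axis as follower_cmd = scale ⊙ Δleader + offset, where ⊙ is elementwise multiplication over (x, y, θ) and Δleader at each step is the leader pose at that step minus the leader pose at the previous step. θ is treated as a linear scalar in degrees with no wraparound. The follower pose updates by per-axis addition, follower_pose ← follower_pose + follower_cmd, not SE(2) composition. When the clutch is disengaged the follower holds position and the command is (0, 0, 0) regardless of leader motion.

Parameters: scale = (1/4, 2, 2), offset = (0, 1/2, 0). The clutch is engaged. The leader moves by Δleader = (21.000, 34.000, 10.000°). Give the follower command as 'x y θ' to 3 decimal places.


axis x: 1/4·21.000 + 0 = 5.250
axis y: 2·34.000 + 1/2 = 68.500
axis θ: 2·10.000 + 0 = 20.000

5.250 68.500 20.000


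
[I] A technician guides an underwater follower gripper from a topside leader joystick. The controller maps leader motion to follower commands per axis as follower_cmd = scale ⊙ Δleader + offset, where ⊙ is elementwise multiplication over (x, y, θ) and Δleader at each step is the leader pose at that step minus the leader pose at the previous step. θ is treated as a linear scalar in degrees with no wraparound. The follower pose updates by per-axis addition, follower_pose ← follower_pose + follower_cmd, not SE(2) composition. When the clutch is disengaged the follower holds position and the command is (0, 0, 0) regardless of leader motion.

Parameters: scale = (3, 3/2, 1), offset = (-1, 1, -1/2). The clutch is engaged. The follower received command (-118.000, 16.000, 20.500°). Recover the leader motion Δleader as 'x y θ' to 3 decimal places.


-39.000 10.000 21.000

axis x: (-118.000 − -1) / (3) = -39.000
axis y: (16.000 − 1) / (3/2) = 10.000
axis θ: (20.500 − -1/2) / (1) = 21.000


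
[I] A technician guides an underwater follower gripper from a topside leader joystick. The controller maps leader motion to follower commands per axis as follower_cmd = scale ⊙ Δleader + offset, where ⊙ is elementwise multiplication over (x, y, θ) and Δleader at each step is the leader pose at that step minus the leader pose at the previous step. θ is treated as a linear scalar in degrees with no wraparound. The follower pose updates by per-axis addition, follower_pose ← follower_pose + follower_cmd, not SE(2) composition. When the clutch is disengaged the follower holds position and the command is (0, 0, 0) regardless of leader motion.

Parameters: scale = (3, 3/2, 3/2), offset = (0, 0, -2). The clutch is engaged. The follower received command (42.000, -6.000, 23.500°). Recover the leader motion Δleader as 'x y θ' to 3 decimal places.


axis x: (42.000 − 0) / (3) = 14.000
axis y: (-6.000 − 0) / (3/2) = -4.000
axis θ: (23.500 − -2) / (3/2) = 17.000

14.000 -4.000 17.000


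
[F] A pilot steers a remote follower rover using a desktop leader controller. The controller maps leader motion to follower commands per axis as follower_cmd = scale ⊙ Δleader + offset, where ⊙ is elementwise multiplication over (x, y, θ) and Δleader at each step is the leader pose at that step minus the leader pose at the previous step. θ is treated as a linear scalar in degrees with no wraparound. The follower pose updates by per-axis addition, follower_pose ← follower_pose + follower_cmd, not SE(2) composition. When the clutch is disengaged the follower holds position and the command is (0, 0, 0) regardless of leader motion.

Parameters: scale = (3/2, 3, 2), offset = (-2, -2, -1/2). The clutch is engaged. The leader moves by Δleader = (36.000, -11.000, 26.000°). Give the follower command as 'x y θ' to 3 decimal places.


axis x: 3/2·36.000 + -2 = 52.000
axis y: 3·-11.000 + -2 = -35.000
axis θ: 2·26.000 + -1/2 = 51.500

52.000 -35.000 51.500


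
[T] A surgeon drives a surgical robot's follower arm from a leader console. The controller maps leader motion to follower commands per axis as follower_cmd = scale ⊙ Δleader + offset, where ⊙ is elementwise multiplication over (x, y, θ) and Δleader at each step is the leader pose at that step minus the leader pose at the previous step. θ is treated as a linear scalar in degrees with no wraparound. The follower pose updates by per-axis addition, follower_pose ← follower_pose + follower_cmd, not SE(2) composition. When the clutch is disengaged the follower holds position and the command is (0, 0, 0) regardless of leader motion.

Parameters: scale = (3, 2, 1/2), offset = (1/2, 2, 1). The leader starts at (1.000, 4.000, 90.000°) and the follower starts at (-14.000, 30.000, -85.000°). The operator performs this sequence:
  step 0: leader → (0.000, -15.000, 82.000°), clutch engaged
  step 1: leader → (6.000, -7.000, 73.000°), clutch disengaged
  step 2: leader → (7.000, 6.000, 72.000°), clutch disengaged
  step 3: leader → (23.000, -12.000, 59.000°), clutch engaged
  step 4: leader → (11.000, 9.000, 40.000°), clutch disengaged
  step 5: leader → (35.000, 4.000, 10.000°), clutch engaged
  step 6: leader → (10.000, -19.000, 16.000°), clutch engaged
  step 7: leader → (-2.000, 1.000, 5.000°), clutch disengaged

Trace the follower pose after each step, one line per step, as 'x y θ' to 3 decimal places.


step 0: Δleader=(-1.000, -19.000, -8.000°), engaged; cmd=(-2.500, -36.000, -3.000°) → follower=(-16.500, -6.000, -88.000°)
step 1: Δleader=(6.000, 8.000, -9.000°), disengaged; cmd=(0,0,0) → follower holds at (-16.500, -6.000, -88.000°)
step 2: Δleader=(1.000, 13.000, -1.000°), disengaged; cmd=(0,0,0) → follower holds at (-16.500, -6.000, -88.000°)
step 3: Δleader=(16.000, -18.000, -13.000°), engaged; cmd=(48.500, -34.000, -5.500°) → follower=(32.000, -40.000, -93.500°)
step 4: Δleader=(-12.000, 21.000, -19.000°), disengaged; cmd=(0,0,0) → follower holds at (32.000, -40.000, -93.500°)
step 5: Δleader=(24.000, -5.000, -30.000°), engaged; cmd=(72.500, -8.000, -14.000°) → follower=(104.500, -48.000, -107.500°)
step 6: Δleader=(-25.000, -23.000, 6.000°), engaged; cmd=(-74.500, -44.000, 4.000°) → follower=(30.000, -92.000, -103.500°)
step 7: Δleader=(-12.000, 20.000, -11.000°), disengaged; cmd=(0,0,0) → follower holds at (30.000, -92.000, -103.500°)

-16.500 -6.000 -88.000
-16.500 -6.000 -88.000
-16.500 -6.000 -88.000
32.000 -40.000 -93.500
32.000 -40.000 -93.500
104.500 -48.000 -107.500
30.000 -92.000 -103.500
30.000 -92.000 -103.500


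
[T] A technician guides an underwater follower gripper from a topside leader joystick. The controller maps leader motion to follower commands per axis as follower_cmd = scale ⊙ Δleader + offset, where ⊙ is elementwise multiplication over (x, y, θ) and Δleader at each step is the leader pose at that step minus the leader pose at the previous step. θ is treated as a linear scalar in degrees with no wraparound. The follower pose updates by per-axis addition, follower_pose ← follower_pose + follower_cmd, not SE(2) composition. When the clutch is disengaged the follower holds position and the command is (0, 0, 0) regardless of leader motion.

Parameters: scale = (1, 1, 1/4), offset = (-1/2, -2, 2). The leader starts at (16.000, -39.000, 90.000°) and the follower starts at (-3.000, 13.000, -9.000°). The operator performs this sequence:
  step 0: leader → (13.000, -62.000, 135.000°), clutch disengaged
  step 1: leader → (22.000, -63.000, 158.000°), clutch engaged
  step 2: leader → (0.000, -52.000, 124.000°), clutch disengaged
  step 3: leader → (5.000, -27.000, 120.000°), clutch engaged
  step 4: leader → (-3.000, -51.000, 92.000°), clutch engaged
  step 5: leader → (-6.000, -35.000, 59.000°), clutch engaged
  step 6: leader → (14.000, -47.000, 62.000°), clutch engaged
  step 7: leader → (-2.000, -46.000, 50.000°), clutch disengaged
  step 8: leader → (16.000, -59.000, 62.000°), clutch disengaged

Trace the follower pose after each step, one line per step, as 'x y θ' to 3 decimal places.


-3.000 13.000 -9.000
5.500 10.000 -1.250
5.500 10.000 -1.250
10.000 33.000 -0.250
1.500 7.000 -5.250
-2.000 21.000 -11.500
17.500 7.000 -8.750
17.500 7.000 -8.750
17.500 7.000 -8.750

step 0: Δleader=(-3.000, -23.000, 45.000°), disengaged; cmd=(0,0,0) → follower holds at (-3.000, 13.000, -9.000°)
step 1: Δleader=(9.000, -1.000, 23.000°), engaged; cmd=(8.500, -3.000, 7.750°) → follower=(5.500, 10.000, -1.250°)
step 2: Δleader=(-22.000, 11.000, -34.000°), disengaged; cmd=(0,0,0) → follower holds at (5.500, 10.000, -1.250°)
step 3: Δleader=(5.000, 25.000, -4.000°), engaged; cmd=(4.500, 23.000, 1.000°) → follower=(10.000, 33.000, -0.250°)
step 4: Δleader=(-8.000, -24.000, -28.000°), engaged; cmd=(-8.500, -26.000, -5.000°) → follower=(1.500, 7.000, -5.250°)
step 5: Δleader=(-3.000, 16.000, -33.000°), engaged; cmd=(-3.500, 14.000, -6.250°) → follower=(-2.000, 21.000, -11.500°)
step 6: Δleader=(20.000, -12.000, 3.000°), engaged; cmd=(19.500, -14.000, 2.750°) → follower=(17.500, 7.000, -8.750°)
step 7: Δleader=(-16.000, 1.000, -12.000°), disengaged; cmd=(0,0,0) → follower holds at (17.500, 7.000, -8.750°)
step 8: Δleader=(18.000, -13.000, 12.000°), disengaged; cmd=(0,0,0) → follower holds at (17.500, 7.000, -8.750°)


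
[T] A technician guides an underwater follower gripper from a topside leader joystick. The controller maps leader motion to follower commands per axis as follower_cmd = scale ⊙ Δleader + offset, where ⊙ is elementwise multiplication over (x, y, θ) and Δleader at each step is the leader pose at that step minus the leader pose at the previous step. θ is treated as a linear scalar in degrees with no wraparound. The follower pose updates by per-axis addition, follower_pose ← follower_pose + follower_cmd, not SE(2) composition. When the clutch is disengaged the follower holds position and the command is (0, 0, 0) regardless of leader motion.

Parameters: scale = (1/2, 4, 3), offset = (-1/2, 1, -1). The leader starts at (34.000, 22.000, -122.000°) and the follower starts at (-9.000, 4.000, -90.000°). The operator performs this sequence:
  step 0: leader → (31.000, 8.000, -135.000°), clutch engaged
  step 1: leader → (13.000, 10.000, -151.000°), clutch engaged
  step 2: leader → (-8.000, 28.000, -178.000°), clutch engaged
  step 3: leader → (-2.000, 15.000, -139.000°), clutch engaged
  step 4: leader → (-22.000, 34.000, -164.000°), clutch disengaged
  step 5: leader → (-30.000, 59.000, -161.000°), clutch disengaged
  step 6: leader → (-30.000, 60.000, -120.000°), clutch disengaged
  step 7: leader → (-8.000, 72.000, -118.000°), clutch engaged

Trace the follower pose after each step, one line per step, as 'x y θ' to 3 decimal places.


-11.000 -51.000 -130.000
-20.500 -42.000 -179.000
-31.500 31.000 -261.000
-29.000 -20.000 -145.000
-29.000 -20.000 -145.000
-29.000 -20.000 -145.000
-29.000 -20.000 -145.000
-18.500 29.000 -140.000

step 0: Δleader=(-3.000, -14.000, -13.000°), engaged; cmd=(-2.000, -55.000, -40.000°) → follower=(-11.000, -51.000, -130.000°)
step 1: Δleader=(-18.000, 2.000, -16.000°), engaged; cmd=(-9.500, 9.000, -49.000°) → follower=(-20.500, -42.000, -179.000°)
step 2: Δleader=(-21.000, 18.000, -27.000°), engaged; cmd=(-11.000, 73.000, -82.000°) → follower=(-31.500, 31.000, -261.000°)
step 3: Δleader=(6.000, -13.000, 39.000°), engaged; cmd=(2.500, -51.000, 116.000°) → follower=(-29.000, -20.000, -145.000°)
step 4: Δleader=(-20.000, 19.000, -25.000°), disengaged; cmd=(0,0,0) → follower holds at (-29.000, -20.000, -145.000°)
step 5: Δleader=(-8.000, 25.000, 3.000°), disengaged; cmd=(0,0,0) → follower holds at (-29.000, -20.000, -145.000°)
step 6: Δleader=(0.000, 1.000, 41.000°), disengaged; cmd=(0,0,0) → follower holds at (-29.000, -20.000, -145.000°)
step 7: Δleader=(22.000, 12.000, 2.000°), engaged; cmd=(10.500, 49.000, 5.000°) → follower=(-18.500, 29.000, -140.000°)


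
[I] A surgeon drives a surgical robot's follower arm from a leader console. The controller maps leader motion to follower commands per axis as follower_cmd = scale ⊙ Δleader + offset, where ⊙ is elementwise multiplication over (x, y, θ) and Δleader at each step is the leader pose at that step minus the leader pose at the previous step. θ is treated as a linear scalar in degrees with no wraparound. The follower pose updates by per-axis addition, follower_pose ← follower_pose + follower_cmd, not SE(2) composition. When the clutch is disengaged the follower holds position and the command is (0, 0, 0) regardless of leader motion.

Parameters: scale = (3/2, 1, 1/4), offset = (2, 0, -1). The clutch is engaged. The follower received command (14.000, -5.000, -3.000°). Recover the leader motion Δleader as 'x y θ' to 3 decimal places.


axis x: (14.000 − 2) / (3/2) = 8.000
axis y: (-5.000 − 0) / (1) = -5.000
axis θ: (-3.000 − -1) / (1/4) = -8.000

8.000 -5.000 -8.000


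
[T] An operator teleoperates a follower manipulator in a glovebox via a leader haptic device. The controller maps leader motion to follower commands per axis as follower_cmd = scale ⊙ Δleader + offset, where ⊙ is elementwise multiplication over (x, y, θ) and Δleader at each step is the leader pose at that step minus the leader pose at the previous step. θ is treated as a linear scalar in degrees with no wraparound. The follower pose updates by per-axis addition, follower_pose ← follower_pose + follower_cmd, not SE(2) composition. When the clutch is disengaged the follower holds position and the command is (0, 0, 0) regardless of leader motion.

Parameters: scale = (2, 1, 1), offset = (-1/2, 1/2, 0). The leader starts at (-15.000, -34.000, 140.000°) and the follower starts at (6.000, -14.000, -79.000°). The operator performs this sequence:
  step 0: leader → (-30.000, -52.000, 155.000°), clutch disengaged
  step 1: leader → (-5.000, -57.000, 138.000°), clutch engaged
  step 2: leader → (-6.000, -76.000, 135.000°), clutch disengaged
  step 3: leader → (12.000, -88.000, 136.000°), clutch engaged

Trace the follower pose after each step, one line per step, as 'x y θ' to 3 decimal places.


step 0: Δleader=(-15.000, -18.000, 15.000°), disengaged; cmd=(0,0,0) → follower holds at (6.000, -14.000, -79.000°)
step 1: Δleader=(25.000, -5.000, -17.000°), engaged; cmd=(49.500, -4.500, -17.000°) → follower=(55.500, -18.500, -96.000°)
step 2: Δleader=(-1.000, -19.000, -3.000°), disengaged; cmd=(0,0,0) → follower holds at (55.500, -18.500, -96.000°)
step 3: Δleader=(18.000, -12.000, 1.000°), engaged; cmd=(35.500, -11.500, 1.000°) → follower=(91.000, -30.000, -95.000°)

6.000 -14.000 -79.000
55.500 -18.500 -96.000
55.500 -18.500 -96.000
91.000 -30.000 -95.000


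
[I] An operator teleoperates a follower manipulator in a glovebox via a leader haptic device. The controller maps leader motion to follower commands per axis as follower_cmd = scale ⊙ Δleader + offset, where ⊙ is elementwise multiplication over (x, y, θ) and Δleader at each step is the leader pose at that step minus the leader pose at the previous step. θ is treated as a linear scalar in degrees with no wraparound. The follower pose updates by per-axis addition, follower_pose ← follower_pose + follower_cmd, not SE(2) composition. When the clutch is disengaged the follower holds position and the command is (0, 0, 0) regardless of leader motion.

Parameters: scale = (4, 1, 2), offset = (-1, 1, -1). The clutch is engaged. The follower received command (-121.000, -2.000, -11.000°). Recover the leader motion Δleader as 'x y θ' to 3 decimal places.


axis x: (-121.000 − -1) / (4) = -30.000
axis y: (-2.000 − 1) / (1) = -3.000
axis θ: (-11.000 − -1) / (2) = -5.000

-30.000 -3.000 -5.000


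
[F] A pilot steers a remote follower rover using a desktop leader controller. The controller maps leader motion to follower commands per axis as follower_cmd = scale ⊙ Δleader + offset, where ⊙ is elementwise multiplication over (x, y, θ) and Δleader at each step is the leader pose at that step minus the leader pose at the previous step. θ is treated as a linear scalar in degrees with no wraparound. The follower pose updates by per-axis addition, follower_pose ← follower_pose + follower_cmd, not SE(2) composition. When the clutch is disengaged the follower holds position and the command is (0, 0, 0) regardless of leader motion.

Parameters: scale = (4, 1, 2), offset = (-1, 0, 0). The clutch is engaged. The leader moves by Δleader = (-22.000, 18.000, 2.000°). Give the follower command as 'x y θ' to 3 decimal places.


axis x: 4·-22.000 + -1 = -89.000
axis y: 1·18.000 + 0 = 18.000
axis θ: 2·2.000 + 0 = 4.000

-89.000 18.000 4.000


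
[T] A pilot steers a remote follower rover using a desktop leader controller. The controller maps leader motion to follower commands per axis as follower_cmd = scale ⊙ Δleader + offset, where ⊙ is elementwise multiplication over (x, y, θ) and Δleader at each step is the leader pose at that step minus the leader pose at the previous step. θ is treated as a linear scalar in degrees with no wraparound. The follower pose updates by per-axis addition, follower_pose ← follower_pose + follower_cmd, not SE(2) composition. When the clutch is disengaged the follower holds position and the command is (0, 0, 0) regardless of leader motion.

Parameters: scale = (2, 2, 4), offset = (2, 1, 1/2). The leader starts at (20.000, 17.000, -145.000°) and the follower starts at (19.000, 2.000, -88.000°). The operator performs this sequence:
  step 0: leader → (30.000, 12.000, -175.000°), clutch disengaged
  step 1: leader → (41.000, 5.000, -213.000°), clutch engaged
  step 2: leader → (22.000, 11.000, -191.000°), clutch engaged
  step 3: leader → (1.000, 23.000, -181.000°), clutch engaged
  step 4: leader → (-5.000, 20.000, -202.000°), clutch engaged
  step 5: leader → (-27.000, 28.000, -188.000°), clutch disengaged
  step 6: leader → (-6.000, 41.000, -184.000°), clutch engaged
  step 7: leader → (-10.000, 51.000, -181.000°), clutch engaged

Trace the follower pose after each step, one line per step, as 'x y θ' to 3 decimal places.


step 0: Δleader=(10.000, -5.000, -30.000°), disengaged; cmd=(0,0,0) → follower holds at (19.000, 2.000, -88.000°)
step 1: Δleader=(11.000, -7.000, -38.000°), engaged; cmd=(24.000, -13.000, -151.500°) → follower=(43.000, -11.000, -239.500°)
step 2: Δleader=(-19.000, 6.000, 22.000°), engaged; cmd=(-36.000, 13.000, 88.500°) → follower=(7.000, 2.000, -151.000°)
step 3: Δleader=(-21.000, 12.000, 10.000°), engaged; cmd=(-40.000, 25.000, 40.500°) → follower=(-33.000, 27.000, -110.500°)
step 4: Δleader=(-6.000, -3.000, -21.000°), engaged; cmd=(-10.000, -5.000, -83.500°) → follower=(-43.000, 22.000, -194.000°)
step 5: Δleader=(-22.000, 8.000, 14.000°), disengaged; cmd=(0,0,0) → follower holds at (-43.000, 22.000, -194.000°)
step 6: Δleader=(21.000, 13.000, 4.000°), engaged; cmd=(44.000, 27.000, 16.500°) → follower=(1.000, 49.000, -177.500°)
step 7: Δleader=(-4.000, 10.000, 3.000°), engaged; cmd=(-6.000, 21.000, 12.500°) → follower=(-5.000, 70.000, -165.000°)

19.000 2.000 -88.000
43.000 -11.000 -239.500
7.000 2.000 -151.000
-33.000 27.000 -110.500
-43.000 22.000 -194.000
-43.000 22.000 -194.000
1.000 49.000 -177.500
-5.000 70.000 -165.000


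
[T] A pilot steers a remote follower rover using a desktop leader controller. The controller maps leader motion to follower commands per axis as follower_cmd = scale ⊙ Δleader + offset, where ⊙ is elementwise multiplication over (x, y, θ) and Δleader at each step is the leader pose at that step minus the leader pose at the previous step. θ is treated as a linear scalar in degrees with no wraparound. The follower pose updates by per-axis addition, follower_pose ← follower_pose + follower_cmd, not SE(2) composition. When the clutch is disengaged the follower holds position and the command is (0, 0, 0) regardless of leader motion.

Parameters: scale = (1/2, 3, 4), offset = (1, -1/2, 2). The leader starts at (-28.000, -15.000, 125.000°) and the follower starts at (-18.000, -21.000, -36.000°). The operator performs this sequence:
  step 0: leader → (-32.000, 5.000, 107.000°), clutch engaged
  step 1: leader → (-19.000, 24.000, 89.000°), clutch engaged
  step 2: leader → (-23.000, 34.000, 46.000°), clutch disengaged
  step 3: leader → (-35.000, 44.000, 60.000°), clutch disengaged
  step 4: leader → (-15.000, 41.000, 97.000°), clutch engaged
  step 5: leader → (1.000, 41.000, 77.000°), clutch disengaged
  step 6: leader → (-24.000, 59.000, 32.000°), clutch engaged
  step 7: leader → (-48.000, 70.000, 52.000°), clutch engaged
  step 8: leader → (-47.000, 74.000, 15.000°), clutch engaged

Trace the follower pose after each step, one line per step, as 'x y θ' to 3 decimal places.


-19.000 38.500 -106.000
-11.500 95.000 -176.000
-11.500 95.000 -176.000
-11.500 95.000 -176.000
-0.500 85.500 -26.000
-0.500 85.500 -26.000
-12.000 139.000 -204.000
-23.000 171.500 -122.000
-21.500 183.000 -268.000

step 0: Δleader=(-4.000, 20.000, -18.000°), engaged; cmd=(-1.000, 59.500, -70.000°) → follower=(-19.000, 38.500, -106.000°)
step 1: Δleader=(13.000, 19.000, -18.000°), engaged; cmd=(7.500, 56.500, -70.000°) → follower=(-11.500, 95.000, -176.000°)
step 2: Δleader=(-4.000, 10.000, -43.000°), disengaged; cmd=(0,0,0) → follower holds at (-11.500, 95.000, -176.000°)
step 3: Δleader=(-12.000, 10.000, 14.000°), disengaged; cmd=(0,0,0) → follower holds at (-11.500, 95.000, -176.000°)
step 4: Δleader=(20.000, -3.000, 37.000°), engaged; cmd=(11.000, -9.500, 150.000°) → follower=(-0.500, 85.500, -26.000°)
step 5: Δleader=(16.000, 0.000, -20.000°), disengaged; cmd=(0,0,0) → follower holds at (-0.500, 85.500, -26.000°)
step 6: Δleader=(-25.000, 18.000, -45.000°), engaged; cmd=(-11.500, 53.500, -178.000°) → follower=(-12.000, 139.000, -204.000°)
step 7: Δleader=(-24.000, 11.000, 20.000°), engaged; cmd=(-11.000, 32.500, 82.000°) → follower=(-23.000, 171.500, -122.000°)
step 8: Δleader=(1.000, 4.000, -37.000°), engaged; cmd=(1.500, 11.500, -146.000°) → follower=(-21.500, 183.000, -268.000°)


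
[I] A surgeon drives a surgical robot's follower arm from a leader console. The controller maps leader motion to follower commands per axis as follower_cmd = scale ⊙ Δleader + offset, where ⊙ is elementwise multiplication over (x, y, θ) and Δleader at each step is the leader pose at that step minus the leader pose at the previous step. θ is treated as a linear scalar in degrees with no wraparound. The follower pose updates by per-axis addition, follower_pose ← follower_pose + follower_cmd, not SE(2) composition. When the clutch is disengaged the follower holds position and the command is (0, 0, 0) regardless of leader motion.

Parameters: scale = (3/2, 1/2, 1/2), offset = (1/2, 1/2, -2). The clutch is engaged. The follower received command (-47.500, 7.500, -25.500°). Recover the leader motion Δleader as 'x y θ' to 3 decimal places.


axis x: (-47.500 − 1/2) / (3/2) = -32.000
axis y: (7.500 − 1/2) / (1/2) = 14.000
axis θ: (-25.500 − -2) / (1/2) = -47.000

-32.000 14.000 -47.000


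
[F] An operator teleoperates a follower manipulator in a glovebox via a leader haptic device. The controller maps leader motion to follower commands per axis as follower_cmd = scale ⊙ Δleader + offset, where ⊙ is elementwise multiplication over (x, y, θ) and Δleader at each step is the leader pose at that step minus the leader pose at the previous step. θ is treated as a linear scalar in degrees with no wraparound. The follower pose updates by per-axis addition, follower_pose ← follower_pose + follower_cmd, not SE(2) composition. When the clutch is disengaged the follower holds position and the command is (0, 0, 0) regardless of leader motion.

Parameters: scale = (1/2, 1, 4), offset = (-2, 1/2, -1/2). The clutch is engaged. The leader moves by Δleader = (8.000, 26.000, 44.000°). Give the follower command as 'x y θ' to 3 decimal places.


2.000 26.500 175.500

axis x: 1/2·8.000 + -2 = 2.000
axis y: 1·26.000 + 1/2 = 26.500
axis θ: 4·44.000 + -1/2 = 175.500


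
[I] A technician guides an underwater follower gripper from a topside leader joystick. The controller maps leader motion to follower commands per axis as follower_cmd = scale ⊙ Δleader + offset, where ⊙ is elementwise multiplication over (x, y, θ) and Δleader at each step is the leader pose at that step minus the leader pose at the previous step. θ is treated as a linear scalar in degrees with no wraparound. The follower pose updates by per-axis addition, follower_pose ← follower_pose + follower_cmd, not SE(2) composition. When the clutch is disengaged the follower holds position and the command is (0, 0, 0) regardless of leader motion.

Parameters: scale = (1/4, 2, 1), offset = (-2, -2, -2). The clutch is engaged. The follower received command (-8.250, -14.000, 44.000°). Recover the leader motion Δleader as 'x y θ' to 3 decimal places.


axis x: (-8.250 − -2) / (1/4) = -25.000
axis y: (-14.000 − -2) / (2) = -6.000
axis θ: (44.000 − -2) / (1) = 46.000

-25.000 -6.000 46.000


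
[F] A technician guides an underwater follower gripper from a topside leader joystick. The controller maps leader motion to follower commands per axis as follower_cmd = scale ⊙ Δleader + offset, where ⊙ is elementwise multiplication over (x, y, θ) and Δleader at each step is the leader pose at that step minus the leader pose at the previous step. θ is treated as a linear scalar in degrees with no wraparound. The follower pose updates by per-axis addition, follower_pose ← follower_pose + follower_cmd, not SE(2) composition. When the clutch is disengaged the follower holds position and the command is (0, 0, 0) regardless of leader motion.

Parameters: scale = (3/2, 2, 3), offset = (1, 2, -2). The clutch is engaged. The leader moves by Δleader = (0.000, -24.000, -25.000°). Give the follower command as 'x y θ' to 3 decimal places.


1.000 -46.000 -77.000

axis x: 3/2·0.000 + 1 = 1.000
axis y: 2·-24.000 + 2 = -46.000
axis θ: 3·-25.000 + -2 = -77.000


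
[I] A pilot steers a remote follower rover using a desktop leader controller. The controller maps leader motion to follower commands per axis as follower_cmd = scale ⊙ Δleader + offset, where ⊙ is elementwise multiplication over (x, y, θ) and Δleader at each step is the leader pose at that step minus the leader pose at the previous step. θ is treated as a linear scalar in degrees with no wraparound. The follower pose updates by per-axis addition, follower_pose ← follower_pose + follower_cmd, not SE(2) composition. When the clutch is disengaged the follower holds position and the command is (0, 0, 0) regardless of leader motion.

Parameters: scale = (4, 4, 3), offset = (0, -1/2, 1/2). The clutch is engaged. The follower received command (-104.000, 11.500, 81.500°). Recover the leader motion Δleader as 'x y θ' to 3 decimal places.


-26.000 3.000 27.000

axis x: (-104.000 − 0) / (4) = -26.000
axis y: (11.500 − -1/2) / (4) = 3.000
axis θ: (81.500 − 1/2) / (3) = 27.000


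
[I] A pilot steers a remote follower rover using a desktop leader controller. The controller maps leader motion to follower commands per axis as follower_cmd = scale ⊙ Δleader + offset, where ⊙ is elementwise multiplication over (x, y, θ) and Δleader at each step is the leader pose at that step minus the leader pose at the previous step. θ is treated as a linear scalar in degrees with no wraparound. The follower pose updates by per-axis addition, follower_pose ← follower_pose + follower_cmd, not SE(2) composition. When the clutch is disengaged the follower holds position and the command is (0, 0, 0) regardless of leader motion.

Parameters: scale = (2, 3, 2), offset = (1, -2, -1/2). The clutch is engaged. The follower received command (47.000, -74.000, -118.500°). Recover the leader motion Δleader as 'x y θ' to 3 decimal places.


23.000 -24.000 -59.000

axis x: (47.000 − 1) / (2) = 23.000
axis y: (-74.000 − -2) / (3) = -24.000
axis θ: (-118.500 − -1/2) / (2) = -59.000


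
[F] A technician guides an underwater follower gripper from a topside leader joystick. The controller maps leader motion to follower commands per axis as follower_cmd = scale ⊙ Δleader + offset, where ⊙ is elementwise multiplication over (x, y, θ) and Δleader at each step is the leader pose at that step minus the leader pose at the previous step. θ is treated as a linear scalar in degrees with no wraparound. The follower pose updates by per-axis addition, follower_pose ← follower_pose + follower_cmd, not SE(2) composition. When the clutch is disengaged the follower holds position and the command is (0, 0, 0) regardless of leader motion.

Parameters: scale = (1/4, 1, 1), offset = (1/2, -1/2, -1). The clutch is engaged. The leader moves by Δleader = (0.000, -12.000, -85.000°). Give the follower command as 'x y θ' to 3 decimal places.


axis x: 1/4·0.000 + 1/2 = 0.500
axis y: 1·-12.000 + -1/2 = -12.500
axis θ: 1·-85.000 + -1 = -86.000

0.500 -12.500 -86.000


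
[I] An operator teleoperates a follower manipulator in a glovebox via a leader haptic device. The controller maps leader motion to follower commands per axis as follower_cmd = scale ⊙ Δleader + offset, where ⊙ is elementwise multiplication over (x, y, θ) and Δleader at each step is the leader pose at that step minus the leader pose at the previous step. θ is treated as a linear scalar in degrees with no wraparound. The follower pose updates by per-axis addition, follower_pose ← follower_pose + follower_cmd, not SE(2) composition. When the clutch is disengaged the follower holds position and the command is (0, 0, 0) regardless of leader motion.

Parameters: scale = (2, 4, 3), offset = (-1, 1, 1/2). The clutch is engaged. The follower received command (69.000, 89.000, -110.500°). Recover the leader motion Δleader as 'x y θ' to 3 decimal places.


35.000 22.000 -37.000

axis x: (69.000 − -1) / (2) = 35.000
axis y: (89.000 − 1) / (4) = 22.000
axis θ: (-110.500 − 1/2) / (3) = -37.000


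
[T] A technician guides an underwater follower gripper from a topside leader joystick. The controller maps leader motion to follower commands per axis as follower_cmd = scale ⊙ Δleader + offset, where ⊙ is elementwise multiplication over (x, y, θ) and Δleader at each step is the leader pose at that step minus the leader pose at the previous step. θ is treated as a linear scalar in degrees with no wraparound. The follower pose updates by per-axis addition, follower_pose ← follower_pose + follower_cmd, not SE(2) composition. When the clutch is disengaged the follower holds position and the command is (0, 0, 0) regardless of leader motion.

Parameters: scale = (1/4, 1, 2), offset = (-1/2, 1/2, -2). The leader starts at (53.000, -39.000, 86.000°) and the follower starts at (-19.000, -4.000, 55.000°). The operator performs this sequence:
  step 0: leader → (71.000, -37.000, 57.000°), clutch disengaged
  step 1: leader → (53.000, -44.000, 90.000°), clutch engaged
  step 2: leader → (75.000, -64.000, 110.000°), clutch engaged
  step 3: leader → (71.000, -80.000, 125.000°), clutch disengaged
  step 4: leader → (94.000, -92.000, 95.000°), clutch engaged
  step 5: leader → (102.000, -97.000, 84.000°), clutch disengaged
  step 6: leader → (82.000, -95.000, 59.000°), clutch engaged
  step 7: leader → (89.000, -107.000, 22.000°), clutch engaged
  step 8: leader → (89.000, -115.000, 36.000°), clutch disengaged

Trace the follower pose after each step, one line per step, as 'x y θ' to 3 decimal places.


step 0: Δleader=(18.000, 2.000, -29.000°), disengaged; cmd=(0,0,0) → follower holds at (-19.000, -4.000, 55.000°)
step 1: Δleader=(-18.000, -7.000, 33.000°), engaged; cmd=(-5.000, -6.500, 64.000°) → follower=(-24.000, -10.500, 119.000°)
step 2: Δleader=(22.000, -20.000, 20.000°), engaged; cmd=(5.000, -19.500, 38.000°) → follower=(-19.000, -30.000, 157.000°)
step 3: Δleader=(-4.000, -16.000, 15.000°), disengaged; cmd=(0,0,0) → follower holds at (-19.000, -30.000, 157.000°)
step 4: Δleader=(23.000, -12.000, -30.000°), engaged; cmd=(5.250, -11.500, -62.000°) → follower=(-13.750, -41.500, 95.000°)
step 5: Δleader=(8.000, -5.000, -11.000°), disengaged; cmd=(0,0,0) → follower holds at (-13.750, -41.500, 95.000°)
step 6: Δleader=(-20.000, 2.000, -25.000°), engaged; cmd=(-5.500, 2.500, -52.000°) → follower=(-19.250, -39.000, 43.000°)
step 7: Δleader=(7.000, -12.000, -37.000°), engaged; cmd=(1.250, -11.500, -76.000°) → follower=(-18.000, -50.500, -33.000°)
step 8: Δleader=(0.000, -8.000, 14.000°), disengaged; cmd=(0,0,0) → follower holds at (-18.000, -50.500, -33.000°)

-19.000 -4.000 55.000
-24.000 -10.500 119.000
-19.000 -30.000 157.000
-19.000 -30.000 157.000
-13.750 -41.500 95.000
-13.750 -41.500 95.000
-19.250 -39.000 43.000
-18.000 -50.500 -33.000
-18.000 -50.500 -33.000


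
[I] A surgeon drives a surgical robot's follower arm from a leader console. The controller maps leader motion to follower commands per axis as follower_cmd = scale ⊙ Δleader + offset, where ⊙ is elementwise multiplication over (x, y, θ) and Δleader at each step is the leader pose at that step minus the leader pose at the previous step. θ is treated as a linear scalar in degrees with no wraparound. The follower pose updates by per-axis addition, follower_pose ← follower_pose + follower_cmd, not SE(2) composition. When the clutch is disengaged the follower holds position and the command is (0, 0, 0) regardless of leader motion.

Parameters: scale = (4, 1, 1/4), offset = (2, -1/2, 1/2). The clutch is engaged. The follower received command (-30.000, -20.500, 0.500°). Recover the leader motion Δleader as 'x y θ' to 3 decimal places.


-8.000 -20.000 0.000

axis x: (-30.000 − 2) / (4) = -8.000
axis y: (-20.500 − -1/2) / (1) = -20.000
axis θ: (0.500 − 1/2) / (1/4) = 0.000
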